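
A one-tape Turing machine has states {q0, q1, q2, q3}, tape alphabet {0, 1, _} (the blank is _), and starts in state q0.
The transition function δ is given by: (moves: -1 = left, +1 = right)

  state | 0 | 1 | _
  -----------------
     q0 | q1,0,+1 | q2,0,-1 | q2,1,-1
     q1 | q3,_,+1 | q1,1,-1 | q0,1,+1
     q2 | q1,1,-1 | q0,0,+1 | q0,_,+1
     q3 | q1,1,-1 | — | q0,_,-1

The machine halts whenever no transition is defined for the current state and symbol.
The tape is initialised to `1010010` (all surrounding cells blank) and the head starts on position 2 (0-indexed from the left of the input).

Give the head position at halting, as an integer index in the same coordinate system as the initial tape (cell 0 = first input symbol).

1

q0 | _10[1]0010   read 1 → write 0, move -1, go to q2
q2 | _1[0]00010   read 0 → write 1, move -1, go to q1
q1 | _[1]100010   read 1 → write 1, move -1, go to q1
q1 | [_]1100010   read _ → write 1, move +1, go to q0
q0 | 1[1]100010   read 1 → write 0, move -1, go to q2
q2 | [1]0100010   read 1 → write 0, move +1, go to q0
q0 | 0[0]100010   read 0 → write 0, move +1, go to q1
q1 | 00[1]00010   read 1 → write 1, move -1, go to q1
q1 | 0[0]100010   read 0 → write _, move +1, go to q3
q3 | 0_[1]00010
At halt the head is at cell 1.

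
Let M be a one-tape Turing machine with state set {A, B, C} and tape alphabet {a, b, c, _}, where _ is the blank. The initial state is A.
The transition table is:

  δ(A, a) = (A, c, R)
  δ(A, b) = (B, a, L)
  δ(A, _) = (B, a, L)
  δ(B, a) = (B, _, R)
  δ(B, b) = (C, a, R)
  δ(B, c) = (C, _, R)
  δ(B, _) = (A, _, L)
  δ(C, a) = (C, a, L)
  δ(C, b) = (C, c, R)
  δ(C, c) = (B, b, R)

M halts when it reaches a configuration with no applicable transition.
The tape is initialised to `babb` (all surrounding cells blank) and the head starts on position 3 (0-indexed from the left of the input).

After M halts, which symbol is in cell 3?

state=A head=3 tape=_bab[b]_   (A,b)→(B,a,L)
state=B head=2 tape=_ba[b]a_   (B,b)→(C,a,R)
state=C head=3 tape=_baa[a]_   (C,a)→(C,a,L)
state=C head=2 tape=_ba[a]a_   (C,a)→(C,a,L)
state=C head=1 tape=_b[a]aa_   (C,a)→(C,a,L)
state=C head=0 tape=_[b]aaa_   (C,b)→(C,c,R)
state=C head=1 tape=_c[a]aa_   (C,a)→(C,a,L)
state=C head=0 tape=_[c]aaa_   (C,c)→(B,b,R)
state=B head=1 tape=_b[a]aa_   (B,a)→(B,_,R)
state=B head=2 tape=_b_[a]a_   (B,a)→(B,_,R)
state=B head=3 tape=_b__[a]_   (B,a)→(B,_,R)
state=B head=4 tape=_b___[_]   (B,_)→(A,_,L)
state=A head=3 tape=_b__[_]_   (A,_)→(B,a,L)
state=B head=2 tape=_b_[_]a_   (B,_)→(A,_,L)
state=A head=1 tape=_b[_]_a_   (A,_)→(B,a,L)
state=B head=0 tape=_[b]a_a_   (B,b)→(C,a,R)
state=C head=1 tape=_a[a]_a_   (C,a)→(C,a,L)
state=C head=0 tape=_[a]a_a_   (C,a)→(C,a,L)
state=C head=-1 tape=[_]aa_a_
Cell 3 holds a when M halts.

a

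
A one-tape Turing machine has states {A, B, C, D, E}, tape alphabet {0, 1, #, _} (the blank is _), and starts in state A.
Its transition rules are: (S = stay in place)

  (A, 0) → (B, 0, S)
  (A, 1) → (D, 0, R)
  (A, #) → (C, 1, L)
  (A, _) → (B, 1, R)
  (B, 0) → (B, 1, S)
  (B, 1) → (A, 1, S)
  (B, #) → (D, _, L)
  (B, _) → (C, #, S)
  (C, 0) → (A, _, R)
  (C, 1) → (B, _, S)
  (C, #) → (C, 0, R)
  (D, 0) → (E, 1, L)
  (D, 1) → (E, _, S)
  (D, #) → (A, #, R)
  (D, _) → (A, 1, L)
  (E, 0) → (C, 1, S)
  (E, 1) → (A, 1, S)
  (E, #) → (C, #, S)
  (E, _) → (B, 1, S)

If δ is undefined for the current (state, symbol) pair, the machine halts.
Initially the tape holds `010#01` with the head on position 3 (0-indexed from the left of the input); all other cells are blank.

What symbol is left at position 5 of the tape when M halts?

A | 010[#]01_   read # → write 1, move L, go to C
C | 01[0]101_   read 0 → write _, move R, go to A
A | 01_[1]01_   read 1 → write 0, move R, go to D
D | 01_0[0]1_   read 0 → write 1, move L, go to E
E | 01_[0]11_   read 0 → write 1, move S, go to C
C | 01_[1]11_   read 1 → write _, move S, go to B
B | 01_[_]11_   read _ → write #, move S, go to C
C | 01_[#]11_   read # → write 0, move R, go to C
C | 01_0[1]1_   read 1 → write _, move S, go to B
B | 01_0[_]1_   read _ → write #, move S, go to C
C | 01_0[#]1_   read # → write 0, move R, go to C
C | 01_00[1]_   read 1 → write _, move S, go to B
B | 01_00[_]_   read _ → write #, move S, go to C
C | 01_00[#]_   read # → write 0, move R, go to C
C | 01_000[_]
Cell 5 holds 0 when M halts.

0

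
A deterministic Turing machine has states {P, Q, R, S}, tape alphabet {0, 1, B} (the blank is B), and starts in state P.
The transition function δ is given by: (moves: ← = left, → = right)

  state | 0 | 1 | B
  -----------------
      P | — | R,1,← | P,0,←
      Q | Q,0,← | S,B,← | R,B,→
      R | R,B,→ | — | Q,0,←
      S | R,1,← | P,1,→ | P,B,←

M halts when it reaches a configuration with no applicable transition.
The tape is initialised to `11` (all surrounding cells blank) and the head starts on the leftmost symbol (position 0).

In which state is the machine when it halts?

state=P head=0 tape=BB[1]1   (P,1)→(R,1,←)
state=R head=-1 tape=B[B]11   (R,B)→(Q,0,←)
state=Q head=-2 tape=[B]011   (Q,B)→(R,B,→)
state=R head=-1 tape=B[0]11   (R,0)→(R,B,→)
state=R head=0 tape=BB[1]1
No transition is defined for (R, 1); M halts in state R.

R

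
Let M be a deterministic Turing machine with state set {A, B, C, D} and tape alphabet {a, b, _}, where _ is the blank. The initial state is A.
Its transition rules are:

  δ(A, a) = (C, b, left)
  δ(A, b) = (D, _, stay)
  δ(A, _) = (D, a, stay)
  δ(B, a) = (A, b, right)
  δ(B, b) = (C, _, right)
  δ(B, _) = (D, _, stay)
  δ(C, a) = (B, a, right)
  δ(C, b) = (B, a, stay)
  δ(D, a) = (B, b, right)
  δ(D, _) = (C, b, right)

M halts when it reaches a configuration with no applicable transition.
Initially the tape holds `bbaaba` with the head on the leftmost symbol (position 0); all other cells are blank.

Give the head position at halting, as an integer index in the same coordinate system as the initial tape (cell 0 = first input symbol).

A | [b]baaba__   read b → write _, move stay, go to D
D | [_]baaba__   read _ → write b, move right, go to C
C | b[b]aaba__   read b → write a, move stay, go to B
B | b[a]aaba__   read a → write b, move right, go to A
A | bb[a]aba__   read a → write b, move left, go to C
C | b[b]baba__   read b → write a, move stay, go to B
B | b[a]baba__   read a → write b, move right, go to A
A | bb[b]aba__   read b → write _, move stay, go to D
D | bb[_]aba__   read _ → write b, move right, go to C
C | bbb[a]ba__   read a → write a, move right, go to B
B | bbba[b]a__   read b → write _, move right, go to C
C | bbba_[a]__   read a → write a, move right, go to B
B | bbba_a[_]_   read _ → write _, move stay, go to D
D | bbba_a[_]_   read _ → write b, move right, go to C
C | bbba_ab[_]
At halt the head is at cell 7.

7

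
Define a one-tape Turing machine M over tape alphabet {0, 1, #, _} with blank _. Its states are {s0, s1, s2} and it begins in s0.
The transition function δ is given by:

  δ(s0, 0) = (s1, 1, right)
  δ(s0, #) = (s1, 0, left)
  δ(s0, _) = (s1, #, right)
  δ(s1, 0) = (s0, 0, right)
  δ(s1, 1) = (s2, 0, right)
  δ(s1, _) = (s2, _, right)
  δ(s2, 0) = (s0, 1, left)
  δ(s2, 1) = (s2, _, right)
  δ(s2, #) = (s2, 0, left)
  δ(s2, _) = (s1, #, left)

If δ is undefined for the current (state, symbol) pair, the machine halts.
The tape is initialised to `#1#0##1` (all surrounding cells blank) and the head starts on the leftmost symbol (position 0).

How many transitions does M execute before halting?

14

s0 | _[#]1#0##1   read # → write 0, move left, go to s1
s1 | [_]01#0##1   read _ → write _, move right, go to s2
s2 | _[0]1#0##1   read 0 → write 1, move left, go to s0
s0 | [_]11#0##1   read _ → write #, move right, go to s1
s1 | #[1]1#0##1   read 1 → write 0, move right, go to s2
s2 | #0[1]#0##1   read 1 → write _, move right, go to s2
s2 | #0_[#]0##1   read # → write 0, move left, go to s2
s2 | #0[_]00##1   read _ → write #, move left, go to s1
s1 | #[0]#00##1   read 0 → write 0, move right, go to s0
s0 | #0[#]00##1   read # → write 0, move left, go to s1
s1 | #[0]000##1   read 0 → write 0, move right, go to s0
s0 | #0[0]00##1   read 0 → write 1, move right, go to s1
s1 | #01[0]0##1   read 0 → write 0, move right, go to s0
s0 | #010[0]##1   read 0 → write 1, move right, go to s1
s1 | #0101[#]#1
M halts after 14 transitions.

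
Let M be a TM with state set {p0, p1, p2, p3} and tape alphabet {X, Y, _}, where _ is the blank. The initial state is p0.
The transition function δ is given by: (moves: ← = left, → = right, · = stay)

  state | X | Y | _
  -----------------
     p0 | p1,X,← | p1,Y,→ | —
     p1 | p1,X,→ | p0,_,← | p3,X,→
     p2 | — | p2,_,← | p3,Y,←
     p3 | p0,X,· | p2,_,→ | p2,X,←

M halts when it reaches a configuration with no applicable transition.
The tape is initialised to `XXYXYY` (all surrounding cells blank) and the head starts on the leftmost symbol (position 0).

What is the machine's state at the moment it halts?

state=p0 head=0 tape=_[X]XYXYY_   (p0,X)→(p1,X,←)
state=p1 head=-1 tape=[_]XXYXYY_   (p1,_)→(p3,X,→)
state=p3 head=0 tape=X[X]XYXYY_   (p3,X)→(p0,X,·)
state=p0 head=0 tape=X[X]XYXYY_   (p0,X)→(p1,X,←)
state=p1 head=-1 tape=[X]XXYXYY_   (p1,X)→(p1,X,→)
state=p1 head=0 tape=X[X]XYXYY_   (p1,X)→(p1,X,→)
state=p1 head=1 tape=XX[X]YXYY_   (p1,X)→(p1,X,→)
state=p1 head=2 tape=XXX[Y]XYY_   (p1,Y)→(p0,_,←)
state=p0 head=1 tape=XX[X]_XYY_   (p0,X)→(p1,X,←)
state=p1 head=0 tape=X[X]X_XYY_   (p1,X)→(p1,X,→)
state=p1 head=1 tape=XX[X]_XYY_   (p1,X)→(p1,X,→)
state=p1 head=2 tape=XXX[_]XYY_   (p1,_)→(p3,X,→)
state=p3 head=3 tape=XXXX[X]YY_   (p3,X)→(p0,X,·)
state=p0 head=3 tape=XXXX[X]YY_   (p0,X)→(p1,X,←)
state=p1 head=2 tape=XXX[X]XYY_   (p1,X)→(p1,X,→)
state=p1 head=3 tape=XXXX[X]YY_   (p1,X)→(p1,X,→)
state=p1 head=4 tape=XXXXX[Y]Y_   (p1,Y)→(p0,_,←)
state=p0 head=3 tape=XXXX[X]_Y_   (p0,X)→(p1,X,←)
state=p1 head=2 tape=XXX[X]X_Y_   (p1,X)→(p1,X,→)
state=p1 head=3 tape=XXXX[X]_Y_   (p1,X)→(p1,X,→)
state=p1 head=4 tape=XXXXX[_]Y_   (p1,_)→(p3,X,→)
state=p3 head=5 tape=XXXXXX[Y]_   (p3,Y)→(p2,_,→)
state=p2 head=6 tape=XXXXXX_[_]   (p2,_)→(p3,Y,←)
state=p3 head=5 tape=XXXXXX[_]Y   (p3,_)→(p2,X,←)
state=p2 head=4 tape=XXXXX[X]XY
No transition is defined for (p2, X); M halts in state p2.

p2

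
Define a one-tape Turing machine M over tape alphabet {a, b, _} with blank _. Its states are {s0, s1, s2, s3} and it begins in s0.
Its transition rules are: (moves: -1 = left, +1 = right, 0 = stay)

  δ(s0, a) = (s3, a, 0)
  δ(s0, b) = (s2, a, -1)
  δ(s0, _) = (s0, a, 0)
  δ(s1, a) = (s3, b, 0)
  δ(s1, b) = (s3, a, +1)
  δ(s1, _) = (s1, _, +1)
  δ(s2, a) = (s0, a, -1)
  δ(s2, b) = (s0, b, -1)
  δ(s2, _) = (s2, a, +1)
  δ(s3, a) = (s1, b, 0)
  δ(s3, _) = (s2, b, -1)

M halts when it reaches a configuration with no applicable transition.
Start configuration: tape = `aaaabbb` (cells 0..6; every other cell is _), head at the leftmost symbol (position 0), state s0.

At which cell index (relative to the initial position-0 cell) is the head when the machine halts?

4

state=s0 head=0 tape=[a]aaabbb   (s0,a)→(s3,a,0)
state=s3 head=0 tape=[a]aaabbb   (s3,a)→(s1,b,0)
state=s1 head=0 tape=[b]aaabbb   (s1,b)→(s3,a,+1)
state=s3 head=1 tape=a[a]aabbb   (s3,a)→(s1,b,0)
state=s1 head=1 tape=a[b]aabbb   (s1,b)→(s3,a,+1)
state=s3 head=2 tape=aa[a]abbb   (s3,a)→(s1,b,0)
state=s1 head=2 tape=aa[b]abbb   (s1,b)→(s3,a,+1)
state=s3 head=3 tape=aaa[a]bbb   (s3,a)→(s1,b,0)
state=s1 head=3 tape=aaa[b]bbb   (s1,b)→(s3,a,+1)
state=s3 head=4 tape=aaaa[b]bb
At halt the head is at cell 4.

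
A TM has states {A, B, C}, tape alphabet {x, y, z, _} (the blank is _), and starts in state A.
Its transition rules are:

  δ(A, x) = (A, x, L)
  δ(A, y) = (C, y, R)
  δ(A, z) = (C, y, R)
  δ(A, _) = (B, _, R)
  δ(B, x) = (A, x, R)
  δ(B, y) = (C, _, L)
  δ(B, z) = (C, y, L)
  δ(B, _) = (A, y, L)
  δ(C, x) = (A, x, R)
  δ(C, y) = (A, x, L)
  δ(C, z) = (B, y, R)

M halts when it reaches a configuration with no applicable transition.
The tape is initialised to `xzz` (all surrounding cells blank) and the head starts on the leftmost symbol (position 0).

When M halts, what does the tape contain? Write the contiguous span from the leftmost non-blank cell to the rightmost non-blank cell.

xyyx

state=A head=0 tape=_[x]zz___   (A,x)→(A,x,L)
state=A head=-1 tape=[_]xzz___   (A,_)→(B,_,R)
state=B head=0 tape=_[x]zz___   (B,x)→(A,x,R)
state=A head=1 tape=_x[z]z___   (A,z)→(C,y,R)
state=C head=2 tape=_xy[z]___   (C,z)→(B,y,R)
state=B head=3 tape=_xyy[_]__   (B,_)→(A,y,L)
state=A head=2 tape=_xy[y]y__   (A,y)→(C,y,R)
state=C head=3 tape=_xyy[y]__   (C,y)→(A,x,L)
state=A head=2 tape=_xy[y]x__   (A,y)→(C,y,R)
state=C head=3 tape=_xyy[x]__   (C,x)→(A,x,R)
state=A head=4 tape=_xyyx[_]_   (A,_)→(B,_,R)
state=B head=5 tape=_xyyx_[_]   (B,_)→(A,y,L)
state=A head=4 tape=_xyyx[_]y   (A,_)→(B,_,R)
state=B head=5 tape=_xyyx_[y]   (B,y)→(C,_,L)
state=C head=4 tape=_xyyx[_]_
The non-blank tape span at halt is xyyx.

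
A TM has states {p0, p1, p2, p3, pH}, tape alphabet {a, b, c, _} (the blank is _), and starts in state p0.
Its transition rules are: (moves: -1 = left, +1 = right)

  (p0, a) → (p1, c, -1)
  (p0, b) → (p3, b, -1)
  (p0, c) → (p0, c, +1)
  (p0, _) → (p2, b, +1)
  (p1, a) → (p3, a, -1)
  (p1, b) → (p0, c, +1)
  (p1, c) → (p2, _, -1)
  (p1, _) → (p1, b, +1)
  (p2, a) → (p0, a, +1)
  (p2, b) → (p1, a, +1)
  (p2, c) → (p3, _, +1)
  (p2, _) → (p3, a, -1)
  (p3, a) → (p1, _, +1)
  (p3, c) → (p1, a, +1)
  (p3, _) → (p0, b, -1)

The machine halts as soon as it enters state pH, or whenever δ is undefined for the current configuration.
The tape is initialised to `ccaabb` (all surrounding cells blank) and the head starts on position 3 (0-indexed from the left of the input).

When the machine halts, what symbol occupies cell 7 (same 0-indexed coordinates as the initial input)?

p0 | cca[a]bb__   read a → write c, move -1, go to p1
p1 | cc[a]cbb__   read a → write a, move -1, go to p3
p3 | c[c]acbb__   read c → write a, move +1, go to p1
p1 | ca[a]cbb__   read a → write a, move -1, go to p3
p3 | c[a]acbb__   read a → write _, move +1, go to p1
p1 | c_[a]cbb__   read a → write a, move -1, go to p3
p3 | c[_]acbb__   read _ → write b, move -1, go to p0
p0 | [c]bacbb__   read c → write c, move +1, go to p0
p0 | c[b]acbb__   read b → write b, move -1, go to p3
p3 | [c]bacbb__   read c → write a, move +1, go to p1
p1 | a[b]acbb__   read b → write c, move +1, go to p0
p0 | ac[a]cbb__   read a → write c, move -1, go to p1
p1 | a[c]ccbb__   read c → write _, move -1, go to p2
p2 | [a]_ccbb__   read a → write a, move +1, go to p0
p0 | a[_]ccbb__   read _ → write b, move +1, go to p2
p2 | ab[c]cbb__   read c → write _, move +1, go to p3
p3 | ab_[c]bb__   read c → write a, move +1, go to p1
p1 | ab_a[b]b__   read b → write c, move +1, go to p0
p0 | ab_ac[b]__   read b → write b, move -1, go to p3
p3 | ab_a[c]b__   read c → write a, move +1, go to p1
p1 | ab_aa[b]__   read b → write c, move +1, go to p0
p0 | ab_aac[_]_   read _ → write b, move +1, go to p2
p2 | ab_aacb[_]   read _ → write a, move -1, go to p3
p3 | ab_aac[b]a
Cell 7 holds a when M halts.

a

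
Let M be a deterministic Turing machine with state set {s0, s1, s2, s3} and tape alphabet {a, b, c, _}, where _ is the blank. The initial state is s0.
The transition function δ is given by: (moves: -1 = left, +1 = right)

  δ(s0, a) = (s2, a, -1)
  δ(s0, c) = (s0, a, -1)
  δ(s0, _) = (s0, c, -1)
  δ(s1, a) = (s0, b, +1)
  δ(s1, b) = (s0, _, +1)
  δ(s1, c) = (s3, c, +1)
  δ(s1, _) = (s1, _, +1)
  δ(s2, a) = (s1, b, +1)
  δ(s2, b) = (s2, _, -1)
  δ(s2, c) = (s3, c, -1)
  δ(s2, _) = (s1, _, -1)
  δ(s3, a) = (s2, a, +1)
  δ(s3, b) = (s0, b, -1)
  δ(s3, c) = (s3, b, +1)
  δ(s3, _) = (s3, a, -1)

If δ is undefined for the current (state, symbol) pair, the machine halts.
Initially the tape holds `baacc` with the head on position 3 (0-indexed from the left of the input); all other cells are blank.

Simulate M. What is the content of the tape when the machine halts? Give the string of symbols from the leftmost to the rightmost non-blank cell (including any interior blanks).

ba

state=s0 head=3 tape=__baa[c]c   (s0,c)→(s0,a,-1)
state=s0 head=2 tape=__ba[a]ac   (s0,a)→(s2,a,-1)
state=s2 head=1 tape=__b[a]aac   (s2,a)→(s1,b,+1)
state=s1 head=2 tape=__bb[a]ac   (s1,a)→(s0,b,+1)
state=s0 head=3 tape=__bbb[a]c   (s0,a)→(s2,a,-1)
state=s2 head=2 tape=__bb[b]ac   (s2,b)→(s2,_,-1)
state=s2 head=1 tape=__b[b]_ac   (s2,b)→(s2,_,-1)
state=s2 head=0 tape=__[b]__ac   (s2,b)→(s2,_,-1)
state=s2 head=-1 tape=_[_]___ac   (s2,_)→(s1,_,-1)
state=s1 head=-2 tape=[_]____ac   (s1,_)→(s1,_,+1)
state=s1 head=-1 tape=_[_]___ac   (s1,_)→(s1,_,+1)
state=s1 head=0 tape=__[_]__ac   (s1,_)→(s1,_,+1)
state=s1 head=1 tape=___[_]_ac   (s1,_)→(s1,_,+1)
state=s1 head=2 tape=____[_]ac   (s1,_)→(s1,_,+1)
state=s1 head=3 tape=_____[a]c   (s1,a)→(s0,b,+1)
state=s0 head=4 tape=_____b[c]   (s0,c)→(s0,a,-1)
state=s0 head=3 tape=_____[b]a
The non-blank tape span at halt is ba.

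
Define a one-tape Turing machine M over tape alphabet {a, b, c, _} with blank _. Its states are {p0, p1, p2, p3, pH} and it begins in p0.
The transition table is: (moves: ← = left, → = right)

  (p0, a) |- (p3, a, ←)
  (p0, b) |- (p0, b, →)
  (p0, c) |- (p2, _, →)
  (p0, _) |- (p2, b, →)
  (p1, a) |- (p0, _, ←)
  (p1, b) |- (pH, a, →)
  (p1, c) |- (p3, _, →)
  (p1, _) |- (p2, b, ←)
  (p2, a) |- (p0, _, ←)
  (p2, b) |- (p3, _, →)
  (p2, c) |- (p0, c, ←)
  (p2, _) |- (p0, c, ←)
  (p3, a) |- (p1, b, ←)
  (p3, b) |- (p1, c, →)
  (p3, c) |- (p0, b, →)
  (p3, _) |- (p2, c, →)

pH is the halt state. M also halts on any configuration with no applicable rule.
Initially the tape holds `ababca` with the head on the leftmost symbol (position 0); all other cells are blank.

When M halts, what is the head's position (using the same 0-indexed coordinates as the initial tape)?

4

p0 | _[a]babca   read a → write a, move ←, go to p3
p3 | [_]ababca   read _ → write c, move →, go to p2
p2 | c[a]babca   read a → write _, move ←, go to p0
p0 | [c]_babca   read c → write _, move →, go to p2
p2 | _[_]babca   read _ → write c, move ←, go to p0
p0 | [_]cbabca   read _ → write b, move →, go to p2
p2 | b[c]babca   read c → write c, move ←, go to p0
p0 | [b]cbabca   read b → write b, move →, go to p0
p0 | b[c]babca   read c → write _, move →, go to p2
p2 | b_[b]abca   read b → write _, move →, go to p3
p3 | b__[a]bca   read a → write b, move ←, go to p1
p1 | b_[_]bbca   read _ → write b, move ←, go to p2
p2 | b[_]bbbca   read _ → write c, move ←, go to p0
p0 | [b]cbbbca   read b → write b, move →, go to p0
p0 | b[c]bbbca   read c → write _, move →, go to p2
p2 | b_[b]bbca   read b → write _, move →, go to p3
p3 | b__[b]bca   read b → write c, move →, go to p1
p1 | b__c[b]ca   read b → write a, move →, go to pH
pH | b__ca[c]a
At halt the head is at cell 4.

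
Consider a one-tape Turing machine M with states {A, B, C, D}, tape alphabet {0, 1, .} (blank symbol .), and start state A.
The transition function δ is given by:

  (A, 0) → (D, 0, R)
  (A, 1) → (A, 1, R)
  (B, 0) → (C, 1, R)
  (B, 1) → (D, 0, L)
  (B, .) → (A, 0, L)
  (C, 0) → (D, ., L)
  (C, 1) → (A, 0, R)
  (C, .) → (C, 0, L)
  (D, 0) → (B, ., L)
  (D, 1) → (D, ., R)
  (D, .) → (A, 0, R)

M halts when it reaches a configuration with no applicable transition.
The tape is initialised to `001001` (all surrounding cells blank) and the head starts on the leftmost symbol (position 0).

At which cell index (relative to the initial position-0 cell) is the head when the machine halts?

A | [0]01001..   read 0 → write 0, move R, go to D
D | 0[0]1001..   read 0 → write ., move L, go to B
B | [0].1001..   read 0 → write 1, move R, go to C
C | 1[.]1001..   read . → write 0, move L, go to C
C | [1]01001..   read 1 → write 0, move R, go to A
A | 0[0]1001..   read 0 → write 0, move R, go to D
D | 00[1]001..   read 1 → write ., move R, go to D
D | 00.[0]01..   read 0 → write ., move L, go to B
B | 00[.].01..   read . → write 0, move L, go to A
A | 0[0]0.01..   read 0 → write 0, move R, go to D
D | 00[0].01..   read 0 → write ., move L, go to B
B | 0[0]..01..   read 0 → write 1, move R, go to C
C | 01[.].01..   read . → write 0, move L, go to C
C | 0[1]0.01..   read 1 → write 0, move R, go to A
A | 00[0].01..   read 0 → write 0, move R, go to D
D | 000[.]01..   read . → write 0, move R, go to A
A | 0000[0]1..   read 0 → write 0, move R, go to D
D | 00000[1]..   read 1 → write ., move R, go to D
D | 00000.[.].   read . → write 0, move R, go to A
A | 00000.0[.]
At halt the head is at cell 7.

7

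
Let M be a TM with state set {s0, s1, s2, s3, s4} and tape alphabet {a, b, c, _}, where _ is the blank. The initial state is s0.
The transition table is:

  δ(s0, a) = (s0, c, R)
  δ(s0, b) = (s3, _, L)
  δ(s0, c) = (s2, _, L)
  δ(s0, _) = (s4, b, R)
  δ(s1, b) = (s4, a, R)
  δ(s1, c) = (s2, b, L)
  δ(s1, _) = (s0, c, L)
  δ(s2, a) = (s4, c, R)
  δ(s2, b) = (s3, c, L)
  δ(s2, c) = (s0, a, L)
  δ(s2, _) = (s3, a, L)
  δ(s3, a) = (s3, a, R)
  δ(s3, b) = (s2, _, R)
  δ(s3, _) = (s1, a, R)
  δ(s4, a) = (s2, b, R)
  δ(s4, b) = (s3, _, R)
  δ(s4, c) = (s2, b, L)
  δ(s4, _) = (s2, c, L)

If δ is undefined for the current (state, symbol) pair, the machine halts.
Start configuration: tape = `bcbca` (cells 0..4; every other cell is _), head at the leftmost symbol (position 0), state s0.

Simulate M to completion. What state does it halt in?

s0 | __[b]cbca   read b → write _, move L, go to s3
s3 | _[_]_cbca   read _ → write a, move R, go to s1
s1 | _a[_]cbca   read _ → write c, move L, go to s0
s0 | _[a]ccbca   read a → write c, move R, go to s0
s0 | _c[c]cbca   read c → write _, move L, go to s2
s2 | _[c]_cbca   read c → write a, move L, go to s0
s0 | [_]a_cbca   read _ → write b, move R, go to s4
s4 | b[a]_cbca   read a → write b, move R, go to s2
s2 | bb[_]cbca   read _ → write a, move L, go to s3
s3 | b[b]acbca   read b → write _, move R, go to s2
s2 | b_[a]cbca   read a → write c, move R, go to s4
s4 | b_c[c]bca   read c → write b, move L, go to s2
s2 | b_[c]bbca   read c → write a, move L, go to s0
s0 | b[_]abbca   read _ → write b, move R, go to s4
s4 | bb[a]bbca   read a → write b, move R, go to s2
s2 | bbb[b]bca   read b → write c, move L, go to s3
s3 | bb[b]cbca   read b → write _, move R, go to s2
s2 | bb_[c]bca   read c → write a, move L, go to s0
s0 | bb[_]abca   read _ → write b, move R, go to s4
s4 | bbb[a]bca   read a → write b, move R, go to s2
s2 | bbbb[b]ca   read b → write c, move L, go to s3
s3 | bbb[b]cca   read b → write _, move R, go to s2
s2 | bbb_[c]ca   read c → write a, move L, go to s0
s0 | bbb[_]aca   read _ → write b, move R, go to s4
s4 | bbbb[a]ca   read a → write b, move R, go to s2
s2 | bbbbb[c]a   read c → write a, move L, go to s0
s0 | bbbb[b]aa   read b → write _, move L, go to s3
s3 | bbb[b]_aa   read b → write _, move R, go to s2
s2 | bbb_[_]aa   read _ → write a, move L, go to s3
s3 | bbb[_]aaa   read _ → write a, move R, go to s1
s1 | bbba[a]aa
No transition is defined for (s1, a); M halts in state s1.

s1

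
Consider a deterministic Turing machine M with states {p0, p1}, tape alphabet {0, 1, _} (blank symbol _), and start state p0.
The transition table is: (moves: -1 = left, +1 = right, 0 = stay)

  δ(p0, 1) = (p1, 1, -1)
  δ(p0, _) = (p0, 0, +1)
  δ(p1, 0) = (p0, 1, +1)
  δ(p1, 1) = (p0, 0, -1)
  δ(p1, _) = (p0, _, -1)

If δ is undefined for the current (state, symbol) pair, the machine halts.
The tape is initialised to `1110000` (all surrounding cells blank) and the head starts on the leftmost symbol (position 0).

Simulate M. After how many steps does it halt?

state=p0 head=0 tape=__[1]110000   (p0,1)→(p1,1,-1)
state=p1 head=-1 tape=_[_]1110000   (p1,_)→(p0,_,-1)
state=p0 head=-2 tape=[_]_1110000   (p0,_)→(p0,0,+1)
state=p0 head=-1 tape=0[_]1110000   (p0,_)→(p0,0,+1)
state=p0 head=0 tape=00[1]110000   (p0,1)→(p1,1,-1)
state=p1 head=-1 tape=0[0]1110000   (p1,0)→(p0,1,+1)
state=p0 head=0 tape=01[1]110000   (p0,1)→(p1,1,-1)
state=p1 head=-1 tape=0[1]1110000   (p1,1)→(p0,0,-1)
state=p0 head=-2 tape=[0]01110000
M halts after 8 transitions.

8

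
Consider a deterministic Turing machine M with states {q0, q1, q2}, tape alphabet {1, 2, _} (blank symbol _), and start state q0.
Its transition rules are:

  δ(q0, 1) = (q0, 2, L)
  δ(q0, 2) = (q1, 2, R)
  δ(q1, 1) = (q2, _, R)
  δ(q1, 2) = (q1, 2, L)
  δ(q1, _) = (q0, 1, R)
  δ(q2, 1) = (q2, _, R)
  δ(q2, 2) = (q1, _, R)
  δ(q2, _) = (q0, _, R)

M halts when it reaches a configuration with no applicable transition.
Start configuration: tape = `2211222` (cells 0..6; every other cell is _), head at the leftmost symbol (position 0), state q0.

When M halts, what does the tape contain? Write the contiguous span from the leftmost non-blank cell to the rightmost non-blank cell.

state=q0 head=0 tape=_[2]211222__   (q0,2)→(q1,2,R)
state=q1 head=1 tape=_2[2]11222__   (q1,2)→(q1,2,L)
state=q1 head=0 tape=_[2]211222__   (q1,2)→(q1,2,L)
state=q1 head=-1 tape=[_]2211222__   (q1,_)→(q0,1,R)
state=q0 head=0 tape=1[2]211222__   (q0,2)→(q1,2,R)
state=q1 head=1 tape=12[2]11222__   (q1,2)→(q1,2,L)
state=q1 head=0 tape=1[2]211222__   (q1,2)→(q1,2,L)
state=q1 head=-1 tape=[1]2211222__   (q1,1)→(q2,_,R)
state=q2 head=0 tape=_[2]211222__   (q2,2)→(q1,_,R)
state=q1 head=1 tape=__[2]11222__   (q1,2)→(q1,2,L)
state=q1 head=0 tape=_[_]211222__   (q1,_)→(q0,1,R)
state=q0 head=1 tape=_1[2]11222__   (q0,2)→(q1,2,R)
state=q1 head=2 tape=_12[1]1222__   (q1,1)→(q2,_,R)
state=q2 head=3 tape=_12_[1]222__   (q2,1)→(q2,_,R)
state=q2 head=4 tape=_12__[2]22__   (q2,2)→(q1,_,R)
state=q1 head=5 tape=_12___[2]2__   (q1,2)→(q1,2,L)
state=q1 head=4 tape=_12__[_]22__   (q1,_)→(q0,1,R)
state=q0 head=5 tape=_12__1[2]2__   (q0,2)→(q1,2,R)
state=q1 head=6 tape=_12__12[2]__   (q1,2)→(q1,2,L)
state=q1 head=5 tape=_12__1[2]2__   (q1,2)→(q1,2,L)
state=q1 head=4 tape=_12__[1]22__   (q1,1)→(q2,_,R)
state=q2 head=5 tape=_12___[2]2__   (q2,2)→(q1,_,R)
state=q1 head=6 tape=_12____[2]__   (q1,2)→(q1,2,L)
state=q1 head=5 tape=_12___[_]2__   (q1,_)→(q0,1,R)
state=q0 head=6 tape=_12___1[2]__   (q0,2)→(q1,2,R)
state=q1 head=7 tape=_12___12[_]_   (q1,_)→(q0,1,R)
state=q0 head=8 tape=_12___121[_]
The non-blank tape span at halt is 12___121.

12___121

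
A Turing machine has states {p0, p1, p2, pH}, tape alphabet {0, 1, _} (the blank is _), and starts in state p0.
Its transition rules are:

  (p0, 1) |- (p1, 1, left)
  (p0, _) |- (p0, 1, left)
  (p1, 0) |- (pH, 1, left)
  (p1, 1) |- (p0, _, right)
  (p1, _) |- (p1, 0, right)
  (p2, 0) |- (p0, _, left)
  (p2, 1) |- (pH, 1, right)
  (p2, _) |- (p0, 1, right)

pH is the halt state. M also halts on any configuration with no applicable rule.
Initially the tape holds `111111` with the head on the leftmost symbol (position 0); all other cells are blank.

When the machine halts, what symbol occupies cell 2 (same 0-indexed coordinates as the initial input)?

0

p0 | _[1]11111_   read 1 → write 1, move left, go to p1
p1 | [_]111111_   read _ → write 0, move right, go to p1
p1 | 0[1]11111_   read 1 → write _, move right, go to p0
p0 | 0_[1]1111_   read 1 → write 1, move left, go to p1
p1 | 0[_]11111_   read _ → write 0, move right, go to p1
p1 | 00[1]1111_   read 1 → write _, move right, go to p0
p0 | 00_[1]111_   read 1 → write 1, move left, go to p1
p1 | 00[_]1111_   read _ → write 0, move right, go to p1
p1 | 000[1]111_   read 1 → write _, move right, go to p0
p0 | 000_[1]11_   read 1 → write 1, move left, go to p1
p1 | 000[_]111_   read _ → write 0, move right, go to p1
p1 | 0000[1]11_   read 1 → write _, move right, go to p0
p0 | 0000_[1]1_   read 1 → write 1, move left, go to p1
p1 | 0000[_]11_   read _ → write 0, move right, go to p1
p1 | 00000[1]1_   read 1 → write _, move right, go to p0
p0 | 00000_[1]_   read 1 → write 1, move left, go to p1
p1 | 00000[_]1_   read _ → write 0, move right, go to p1
p1 | 000000[1]_   read 1 → write _, move right, go to p0
p0 | 000000_[_]   read _ → write 1, move left, go to p0
p0 | 000000[_]1   read _ → write 1, move left, go to p0
p0 | 00000[0]11
Cell 2 holds 0 when M halts.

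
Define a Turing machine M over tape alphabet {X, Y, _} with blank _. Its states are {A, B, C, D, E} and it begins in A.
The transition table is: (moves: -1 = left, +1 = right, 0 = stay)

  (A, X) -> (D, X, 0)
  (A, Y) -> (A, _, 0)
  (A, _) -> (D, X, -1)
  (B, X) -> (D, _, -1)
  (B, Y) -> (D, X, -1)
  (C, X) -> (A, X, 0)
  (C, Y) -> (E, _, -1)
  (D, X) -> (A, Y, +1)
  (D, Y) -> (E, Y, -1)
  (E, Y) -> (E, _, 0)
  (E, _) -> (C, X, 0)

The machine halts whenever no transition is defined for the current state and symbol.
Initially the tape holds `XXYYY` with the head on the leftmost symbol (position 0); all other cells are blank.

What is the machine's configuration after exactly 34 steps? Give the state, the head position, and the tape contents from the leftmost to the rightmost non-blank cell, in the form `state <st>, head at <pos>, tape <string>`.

state=A head=0 tape=___[X]XYYY   (A,X)→(D,X,0)
state=D head=0 tape=___[X]XYYY   (D,X)→(A,Y,+1)
state=A head=1 tape=___Y[X]YYY   (A,X)→(D,X,0)
state=D head=1 tape=___Y[X]YYY   (D,X)→(A,Y,+1)
state=A head=2 tape=___YY[Y]YY   (A,Y)→(A,_,0)
state=A head=2 tape=___YY[_]YY   (A,_)→(D,X,-1)
state=D head=1 tape=___Y[Y]XYY   (D,Y)→(E,Y,-1)
state=E head=0 tape=___[Y]YXYY   (E,Y)→(E,_,0)
state=E head=0 tape=___[_]YXYY   (E,_)→(C,X,0)
state=C head=0 tape=___[X]YXYY   (C,X)→(A,X,0)
state=A head=0 tape=___[X]YXYY   (A,X)→(D,X,0)
state=D head=0 tape=___[X]YXYY   (D,X)→(A,Y,+1)
state=A head=1 tape=___Y[Y]XYY   (A,Y)→(A,_,0)
state=A head=1 tape=___Y[_]XYY   (A,_)→(D,X,-1)
state=D head=0 tape=___[Y]XXYY   (D,Y)→(E,Y,-1)
state=E head=-1 tape=__[_]YXXYY   (E,_)→(C,X,0)
state=C head=-1 tape=__[X]YXXYY   (C,X)→(A,X,0)
state=A head=-1 tape=__[X]YXXYY   (A,X)→(D,X,0)
state=D head=-1 tape=__[X]YXXYY   (D,X)→(A,Y,+1)
state=A head=0 tape=__Y[Y]XXYY   (A,Y)→(A,_,0)
state=A head=0 tape=__Y[_]XXYY   (A,_)→(D,X,-1)
state=D head=-1 tape=__[Y]XXXYY   (D,Y)→(E,Y,-1)
state=E head=-2 tape=_[_]YXXXYY   (E,_)→(C,X,0)
state=C head=-2 tape=_[X]YXXXYY   (C,X)→(A,X,0)
state=A head=-2 tape=_[X]YXXXYY   (A,X)→(D,X,0)
state=D head=-2 tape=_[X]YXXXYY   (D,X)→(A,Y,+1)
state=A head=-1 tape=_Y[Y]XXXYY   (A,Y)→(A,_,0)
state=A head=-1 tape=_Y[_]XXXYY   (A,_)→(D,X,-1)
state=D head=-2 tape=_[Y]XXXXYY   (D,Y)→(E,Y,-1)
state=E head=-3 tape=[_]YXXXXYY   (E,_)→(C,X,0)
state=C head=-3 tape=[X]YXXXXYY   (C,X)→(A,X,0)
state=A head=-3 tape=[X]YXXXXYY   (A,X)→(D,X,0)
state=D head=-3 tape=[X]YXXXXYY   (D,X)→(A,Y,+1)
state=A head=-2 tape=Y[Y]XXXXYY   (A,Y)→(A,_,0)
state=A head=-2 tape=Y[_]XXXXYY
After 34 steps: state A, head at -2, tape Y_XXXXYY.

state A, head at -2, tape Y_XXXXYY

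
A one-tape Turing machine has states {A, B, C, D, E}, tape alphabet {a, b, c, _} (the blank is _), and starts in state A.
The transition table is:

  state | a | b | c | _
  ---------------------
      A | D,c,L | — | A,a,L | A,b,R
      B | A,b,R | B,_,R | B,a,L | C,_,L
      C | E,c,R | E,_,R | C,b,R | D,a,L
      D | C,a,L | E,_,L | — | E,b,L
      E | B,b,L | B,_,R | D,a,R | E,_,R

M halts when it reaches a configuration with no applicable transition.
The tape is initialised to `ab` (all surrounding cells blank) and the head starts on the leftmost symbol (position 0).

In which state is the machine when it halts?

A | ____[a]b   read a → write c, move L, go to D
D | ___[_]cb   read _ → write b, move L, go to E
E | __[_]bcb   read _ → write _, move R, go to E
E | ___[b]cb   read b → write _, move R, go to B
B | ____[c]b   read c → write a, move L, go to B
B | ___[_]ab   read _ → write _, move L, go to C
C | __[_]_ab   read _ → write a, move L, go to D
D | _[_]a_ab   read _ → write b, move L, go to E
E | [_]ba_ab   read _ → write _, move R, go to E
E | _[b]a_ab   read b → write _, move R, go to B
B | __[a]_ab   read a → write b, move R, go to A
A | __b[_]ab   read _ → write b, move R, go to A
A | __bb[a]b   read a → write c, move L, go to D
D | __b[b]cb   read b → write _, move L, go to E
E | __[b]_cb   read b → write _, move R, go to B
B | ___[_]cb   read _ → write _, move L, go to C
C | __[_]_cb   read _ → write a, move L, go to D
D | _[_]a_cb   read _ → write b, move L, go to E
E | [_]ba_cb   read _ → write _, move R, go to E
E | _[b]a_cb   read b → write _, move R, go to B
B | __[a]_cb   read a → write b, move R, go to A
A | __b[_]cb   read _ → write b, move R, go to A
A | __bb[c]b   read c → write a, move L, go to A
A | __b[b]ab
No transition is defined for (A, b); M halts in state A.

A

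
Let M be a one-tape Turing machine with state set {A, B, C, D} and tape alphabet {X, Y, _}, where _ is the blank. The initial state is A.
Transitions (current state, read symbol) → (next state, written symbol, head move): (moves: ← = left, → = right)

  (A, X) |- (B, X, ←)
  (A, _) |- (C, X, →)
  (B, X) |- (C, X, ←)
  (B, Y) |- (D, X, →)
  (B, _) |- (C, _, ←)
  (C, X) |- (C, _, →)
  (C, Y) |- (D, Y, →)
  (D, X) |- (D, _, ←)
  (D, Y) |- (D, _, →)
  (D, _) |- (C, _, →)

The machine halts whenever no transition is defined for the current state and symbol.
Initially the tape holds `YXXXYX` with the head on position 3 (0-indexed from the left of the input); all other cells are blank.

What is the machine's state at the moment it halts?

state=A head=3 tape=YXX[X]YX_   (A,X)→(B,X,←)
state=B head=2 tape=YX[X]XYX_   (B,X)→(C,X,←)
state=C head=1 tape=Y[X]XXYX_   (C,X)→(C,_,→)
state=C head=2 tape=Y_[X]XYX_   (C,X)→(C,_,→)
state=C head=3 tape=Y__[X]YX_   (C,X)→(C,_,→)
state=C head=4 tape=Y___[Y]X_   (C,Y)→(D,Y,→)
state=D head=5 tape=Y___Y[X]_   (D,X)→(D,_,←)
state=D head=4 tape=Y___[Y]__   (D,Y)→(D,_,→)
state=D head=5 tape=Y____[_]_   (D,_)→(C,_,→)
state=C head=6 tape=Y_____[_]
No transition is defined for (C, _); M halts in state C.

C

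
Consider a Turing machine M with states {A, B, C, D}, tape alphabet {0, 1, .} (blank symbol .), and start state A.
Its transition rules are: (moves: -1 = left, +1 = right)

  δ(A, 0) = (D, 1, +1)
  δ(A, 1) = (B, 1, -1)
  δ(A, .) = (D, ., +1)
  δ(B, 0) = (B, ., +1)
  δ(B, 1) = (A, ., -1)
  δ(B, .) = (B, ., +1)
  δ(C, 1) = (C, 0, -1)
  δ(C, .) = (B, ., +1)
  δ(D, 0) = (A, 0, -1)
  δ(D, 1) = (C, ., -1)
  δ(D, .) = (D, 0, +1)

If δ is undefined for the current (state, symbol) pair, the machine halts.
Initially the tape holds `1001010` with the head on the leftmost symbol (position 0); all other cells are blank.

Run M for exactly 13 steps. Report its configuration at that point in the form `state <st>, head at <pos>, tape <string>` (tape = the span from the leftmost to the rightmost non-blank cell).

state D, head at 1, tape 0001010

state=A head=0 tape=.[1]001010   (A,1)→(B,1,-1)
state=B head=-1 tape=[.]1001010   (B,.)→(B,.,+1)
state=B head=0 tape=.[1]001010   (B,1)→(A,.,-1)
state=A head=-1 tape=[.].001010   (A,.)→(D,.,+1)
state=D head=0 tape=.[.]001010   (D,.)→(D,0,+1)
state=D head=1 tape=.0[0]01010   (D,0)→(A,0,-1)
state=A head=0 tape=.[0]001010   (A,0)→(D,1,+1)
state=D head=1 tape=.1[0]01010   (D,0)→(A,0,-1)
state=A head=0 tape=.[1]001010   (A,1)→(B,1,-1)
state=B head=-1 tape=[.]1001010   (B,.)→(B,.,+1)
state=B head=0 tape=.[1]001010   (B,1)→(A,.,-1)
state=A head=-1 tape=[.].001010   (A,.)→(D,.,+1)
state=D head=0 tape=.[.]001010   (D,.)→(D,0,+1)
state=D head=1 tape=.0[0]01010
After 13 steps: state D, head at 1, tape 0001010.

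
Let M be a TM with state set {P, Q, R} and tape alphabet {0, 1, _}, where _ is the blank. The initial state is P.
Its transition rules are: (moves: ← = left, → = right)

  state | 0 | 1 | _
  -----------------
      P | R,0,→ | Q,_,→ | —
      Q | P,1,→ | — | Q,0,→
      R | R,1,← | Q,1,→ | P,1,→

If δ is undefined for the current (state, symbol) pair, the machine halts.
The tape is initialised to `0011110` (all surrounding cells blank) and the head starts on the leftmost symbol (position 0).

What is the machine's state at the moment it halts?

state=P head=0 tape=_[0]011110   (P,0)→(R,0,→)
state=R head=1 tape=_0[0]11110   (R,0)→(R,1,←)
state=R head=0 tape=_[0]111110   (R,0)→(R,1,←)
state=R head=-1 tape=[_]1111110   (R,_)→(P,1,→)
state=P head=0 tape=1[1]111110   (P,1)→(Q,_,→)
state=Q head=1 tape=1_[1]11110
No transition is defined for (Q, 1); M halts in state Q.

Q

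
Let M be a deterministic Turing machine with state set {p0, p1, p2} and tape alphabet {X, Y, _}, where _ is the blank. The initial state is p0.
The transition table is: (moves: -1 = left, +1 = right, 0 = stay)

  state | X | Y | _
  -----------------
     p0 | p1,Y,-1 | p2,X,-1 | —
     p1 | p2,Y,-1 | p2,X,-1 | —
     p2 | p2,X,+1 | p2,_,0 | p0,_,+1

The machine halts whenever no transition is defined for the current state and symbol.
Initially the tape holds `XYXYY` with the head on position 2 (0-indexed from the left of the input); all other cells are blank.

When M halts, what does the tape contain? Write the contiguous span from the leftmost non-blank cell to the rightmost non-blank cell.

state=p0 head=2 tape=XY[X]YY   (p0,X)→(p1,Y,-1)
state=p1 head=1 tape=X[Y]YYY   (p1,Y)→(p2,X,-1)
state=p2 head=0 tape=[X]XYYY   (p2,X)→(p2,X,+1)
state=p2 head=1 tape=X[X]YYY   (p2,X)→(p2,X,+1)
state=p2 head=2 tape=XX[Y]YY   (p2,Y)→(p2,_,0)
state=p2 head=2 tape=XX[_]YY   (p2,_)→(p0,_,+1)
state=p0 head=3 tape=XX_[Y]Y   (p0,Y)→(p2,X,-1)
state=p2 head=2 tape=XX[_]XY   (p2,_)→(p0,_,+1)
state=p0 head=3 tape=XX_[X]Y   (p0,X)→(p1,Y,-1)
state=p1 head=2 tape=XX[_]YY
The non-blank tape span at halt is XX_YY.

XX_YY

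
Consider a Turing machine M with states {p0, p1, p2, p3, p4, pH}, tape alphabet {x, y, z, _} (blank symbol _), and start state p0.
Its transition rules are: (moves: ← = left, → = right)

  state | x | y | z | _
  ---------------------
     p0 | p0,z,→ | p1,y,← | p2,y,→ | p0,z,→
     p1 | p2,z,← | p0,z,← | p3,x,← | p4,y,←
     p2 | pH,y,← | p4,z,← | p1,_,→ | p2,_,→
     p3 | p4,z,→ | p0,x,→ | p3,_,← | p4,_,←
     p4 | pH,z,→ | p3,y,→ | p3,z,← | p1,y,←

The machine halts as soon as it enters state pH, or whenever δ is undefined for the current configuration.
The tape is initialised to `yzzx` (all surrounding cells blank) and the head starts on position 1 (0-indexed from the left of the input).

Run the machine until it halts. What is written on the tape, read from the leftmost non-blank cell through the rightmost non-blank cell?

state=p0 head=1 tape=y[z]zx_   (p0,z)→(p2,y,→)
state=p2 head=2 tape=yy[z]x_   (p2,z)→(p1,_,→)
state=p1 head=3 tape=yy_[x]_   (p1,x)→(p2,z,←)
state=p2 head=2 tape=yy[_]z_   (p2,_)→(p2,_,→)
state=p2 head=3 tape=yy_[z]_   (p2,z)→(p1,_,→)
state=p1 head=4 tape=yy__[_]   (p1,_)→(p4,y,←)
state=p4 head=3 tape=yy_[_]y   (p4,_)→(p1,y,←)
state=p1 head=2 tape=yy[_]yy   (p1,_)→(p4,y,←)
state=p4 head=1 tape=y[y]yyy   (p4,y)→(p3,y,→)
state=p3 head=2 tape=yy[y]yy   (p3,y)→(p0,x,→)
state=p0 head=3 tape=yyx[y]y   (p0,y)→(p1,y,←)
state=p1 head=2 tape=yy[x]yy   (p1,x)→(p2,z,←)
state=p2 head=1 tape=y[y]zyy   (p2,y)→(p4,z,←)
state=p4 head=0 tape=[y]zzyy   (p4,y)→(p3,y,→)
state=p3 head=1 tape=y[z]zyy   (p3,z)→(p3,_,←)
state=p3 head=0 tape=[y]_zyy   (p3,y)→(p0,x,→)
state=p0 head=1 tape=x[_]zyy   (p0,_)→(p0,z,→)
state=p0 head=2 tape=xz[z]yy   (p0,z)→(p2,y,→)
state=p2 head=3 tape=xzy[y]y   (p2,y)→(p4,z,←)
state=p4 head=2 tape=xz[y]zy   (p4,y)→(p3,y,→)
state=p3 head=3 tape=xzy[z]y   (p3,z)→(p3,_,←)
state=p3 head=2 tape=xz[y]_y   (p3,y)→(p0,x,→)
state=p0 head=3 tape=xzx[_]y   (p0,_)→(p0,z,→)
state=p0 head=4 tape=xzxz[y]   (p0,y)→(p1,y,←)
state=p1 head=3 tape=xzx[z]y   (p1,z)→(p3,x,←)
state=p3 head=2 tape=xz[x]xy   (p3,x)→(p4,z,→)
state=p4 head=3 tape=xzz[x]y   (p4,x)→(pH,z,→)
state=pH head=4 tape=xzzz[y]
The non-blank tape span at halt is xzzzy.

xzzzy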